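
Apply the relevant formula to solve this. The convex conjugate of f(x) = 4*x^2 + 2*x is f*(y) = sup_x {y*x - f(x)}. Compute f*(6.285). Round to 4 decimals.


f*(y) = sup_x {y*x - a*x^2 - b*x} = sup_x {(y-b)*x - a*x^2}
FOC: (y - b) - 2a*x = 0 => x* = (y - b)/(2a)
x* = (6.285 - 2)/(2*4) = 0.5356
f*(6.285) = (y-b)^2/(4a) = (6.285 - 2)^2/(4*4)
= 18.3612/16 = 1.1476


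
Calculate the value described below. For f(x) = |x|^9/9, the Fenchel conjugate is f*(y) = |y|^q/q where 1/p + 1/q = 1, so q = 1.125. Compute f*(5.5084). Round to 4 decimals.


The conjugate exponent q satisfies 1/p + 1/q = 1.
p = 9, so q = 9/(9 - 1) = 1.125
|y|^q = 5.5084^1.125 = 6.8179
f*(5.5084) = 6.8179 / 1.125 = 6.0604


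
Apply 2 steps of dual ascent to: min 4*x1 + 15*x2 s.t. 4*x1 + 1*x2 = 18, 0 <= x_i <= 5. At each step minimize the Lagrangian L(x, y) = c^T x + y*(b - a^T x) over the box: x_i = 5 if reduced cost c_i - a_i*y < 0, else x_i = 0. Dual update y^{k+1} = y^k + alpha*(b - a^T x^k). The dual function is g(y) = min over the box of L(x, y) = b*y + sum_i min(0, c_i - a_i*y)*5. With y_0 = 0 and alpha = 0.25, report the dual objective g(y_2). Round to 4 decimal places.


Dual ascent for LP: min 4*x1 + 15*x2, 4*x1 + 1*x2 = 18, 0 <= x_i <= 5
Step 1: y^k = 0.0, reduced costs: (4.0, 15.0)
  x^k = (0.0, 0.0), subgradient = b - a^T x = 18.0
  y^{k+1} = 0.0 + 0.25*18.0 = 4.5
Step 2: y^k = 4.5, reduced costs: (-14.0, 10.5)
  x^k = (5.0, 0.0), subgradient = b - a^T x = -2.0
  y^{k+1} = 4.5 + 0.25*-2.0 = 4.0
Dual objective at y_2 = 4.0: reduced costs (-12.0, 11.0), box minimizer x = (5.0, 0.0)
g(y_2) = b*y + (c1 - a1*y)*x1 + (c2 - a2*y)*x2 = 18*4.0 + (-12.0)*5.0 + 11.0*0.0 = 72.0 - 60.0 + 0.0 = 12.0


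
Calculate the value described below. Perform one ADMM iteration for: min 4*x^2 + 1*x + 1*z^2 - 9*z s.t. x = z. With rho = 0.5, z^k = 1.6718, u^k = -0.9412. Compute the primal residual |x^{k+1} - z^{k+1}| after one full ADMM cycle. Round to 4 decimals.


ADMM iteration with rho = 0.5, z^k = 1.6718, u^k = -0.9412
Step 1: x-update.
Minimize 4*x^2 + 1*x + (0.5/2)*(x - 1.6718 - 0.9412)^2
FOC: (2*4 + 0.5)*x = -1 + 0.5*(1.6718 + 0.9412)
x^{k+1} = 0.0361
Step 2: z-update.
Minimize 1*z^2 - 9*z + (0.5/2)*(0.0361 - z - 0.9412)^2
FOC: (2*1 + 0.5)*z = 9 + 0.5*(0.0361 - 0.9412)
z^{k+1} = 3.419
Step 3: u-update.
u^{k+1} = -0.9412 + 0.0361 - 3.419 = -4.3241
Step 4: Primal residual = |0.0361 - 3.419| = 3.3829


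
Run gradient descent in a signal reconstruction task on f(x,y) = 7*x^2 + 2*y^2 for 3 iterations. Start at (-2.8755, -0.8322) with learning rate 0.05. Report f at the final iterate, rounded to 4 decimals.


Gradient descent on f(x,y) = 7*x^2 + 2*y^2.
Starting point: (-2.8755, -0.8322), alpha = 0.05
Step 1: grad_x = 2*7*-2.8755 = -40.257, grad_y = 2*2*-0.8322 = -3.3288
  x_1 = -2.8755 - 0.05*-40.257 = -0.8627
  y_1 = -0.8322 - 0.05*-3.3288 = -0.6658
Step 2: grad_x = 2*7*-0.8627 = -12.0771, grad_y = 2*2*-0.6658 = -2.663
  x_2 = -0.8627 - 0.05*-12.0771 = -0.2588
  y_2 = -0.6658 - 0.05*-2.663 = -0.5326
Step 3: grad_x = 2*7*-0.2588 = -3.6231, grad_y = 2*2*-0.5326 = -2.1304
  x_3 = -0.2588 - 0.05*-3.6231 = -0.0776
  y_3 = -0.5326 - 0.05*-2.1304 = -0.4261
f(-0.0776, -0.4261) = 7*(-0.0776)^2 + 2*(-0.4261)^2 = 0.4053


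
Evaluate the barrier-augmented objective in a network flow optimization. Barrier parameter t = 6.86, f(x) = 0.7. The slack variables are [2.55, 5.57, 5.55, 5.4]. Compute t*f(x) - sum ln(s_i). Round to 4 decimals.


Step 1: Compute log-barrier.
ln values: [0.9361, 1.7174, 1.7138, 1.6864]
phi = -(0.9361 + 1.7174 + 1.7138 + 1.6864) = -6.0537
Step 2: Compute augmented objective.
t*f(x) = 6.86*0.7 = 4.802
Total = 4.802 - 6.0537 = -1.2517


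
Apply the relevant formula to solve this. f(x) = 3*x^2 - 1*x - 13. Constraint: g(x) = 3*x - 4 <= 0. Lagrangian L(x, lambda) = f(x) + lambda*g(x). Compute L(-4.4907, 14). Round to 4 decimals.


Step 1: Evaluate f(x).
f(-4.4907) = 3*(-4.4907)^2 - 1*(-4.4907) - 13 = 51.9899
Step 2: Evaluate g(x).
g(-4.4907) = 3*-4.4907 - 4 = -17.4721
Step 3: Compute Lagrangian.
L = 51.9899 + 14*-17.4721 = -192.6195


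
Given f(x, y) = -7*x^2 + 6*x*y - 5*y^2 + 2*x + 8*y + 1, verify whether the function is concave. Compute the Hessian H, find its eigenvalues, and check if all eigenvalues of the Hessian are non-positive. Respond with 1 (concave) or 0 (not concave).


The Hessian of f(x,y) = -7*x^2 + 6*x*y - 5*y^2 + 2*x + 8*y + 1 is:
H = [[-14, 6], [6, -10]]
Trace = -14 - 10 = -24
Determinant = -14*-10 - (6)^2 = 104
Discriminant = (-24)^2 - 4*104 = 160.0
Eigenvalues: lambda_1 = -18.3246, lambda_2 = -5.6754
The function is concave.

1


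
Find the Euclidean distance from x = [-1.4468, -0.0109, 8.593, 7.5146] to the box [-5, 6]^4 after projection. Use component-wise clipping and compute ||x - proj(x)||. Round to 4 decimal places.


Project each component onto [-5, 6].
clip(-1.4468) = -1.4468, clip(-0.0109) = -0.0109, clip(8.593) = 6.0, clip(7.5146) = 6.0
Projection = [-1.4468, -0.0109, 6.0, 6.0]
Squared diffs: [0.0, 0.0, 6.7236, 2.294]
Distance = sqrt(9.0176) = 3.0029


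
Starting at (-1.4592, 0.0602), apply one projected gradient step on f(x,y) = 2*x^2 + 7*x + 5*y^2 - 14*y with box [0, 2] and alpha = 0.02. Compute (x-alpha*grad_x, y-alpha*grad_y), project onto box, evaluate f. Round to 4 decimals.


Step 1: Compute gradient at (-1.4592, 0.0602).
grad_x = 2*2*-1.4592 + 7 = 1.1632
grad_y = 2*5*0.0602 - 14 = -13.398
Step 2: Gradient step.
x_raw = -1.4592 - 0.02*1.1632 = -1.4825
y_raw = 0.0602 - 0.02*-13.398 = 0.3282
Step 3: Project onto [0, 2].
x_proj = clip(-1.4825) = 0.0
y_proj = clip(0.3282) = 0.3282
Step 4: Evaluate f.
f(0.0, 0.3282) = -4.0558


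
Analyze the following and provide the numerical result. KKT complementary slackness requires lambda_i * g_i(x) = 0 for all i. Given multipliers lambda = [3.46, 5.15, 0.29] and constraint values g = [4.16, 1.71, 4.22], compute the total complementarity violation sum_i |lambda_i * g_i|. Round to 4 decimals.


KKT complementary slackness check:
lambda_1 * g_1 = 3.46 * 4.16 = 14.3936
lambda_2 * g_2 = 5.15 * 1.71 = 8.8065
lambda_3 * g_3 = 0.29 * 4.22 = 1.2238
Total violation = 14.3936 + 8.8065 + 1.2238 = 24.4239


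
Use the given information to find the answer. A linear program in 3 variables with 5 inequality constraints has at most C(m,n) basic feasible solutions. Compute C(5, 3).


Each vertex corresponds to some choice of n active constraints out of m, so the number of vertices is at most C(m, n) = m! / (n!(m-n)!).
m = 5, n = 3
Numerator: 5 * 4 * 3
Denominator: 3! = 6
C(5, 3) = 10


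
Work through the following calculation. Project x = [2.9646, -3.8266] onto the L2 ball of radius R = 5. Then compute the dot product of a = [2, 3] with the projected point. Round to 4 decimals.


Step 1: Compute ||x|| (intermediates to 6 decimals).
||x|| = sqrt(2.9646^2 + (-3.8266)^2) = 4.840632
Step 2: Project.
Since ||x|| <= R, proj = x (no scaling needed).
proj(x) = [2.9646, -3.8266]
Step 3: Dot product.
a^T * proj(x) = 2*2.9646 + 3*(-3.8266) = -5.5506


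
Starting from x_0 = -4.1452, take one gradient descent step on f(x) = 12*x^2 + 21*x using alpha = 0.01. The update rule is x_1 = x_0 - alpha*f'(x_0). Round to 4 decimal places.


We compute the gradient at x_0 and apply the update.
f'(x) = 24*x + 21
f'(-4.1452) = 24*-4.1452 + 21 = -78.4848
x_1 = -4.1452 - 0.01*-78.4848 = -3.3604


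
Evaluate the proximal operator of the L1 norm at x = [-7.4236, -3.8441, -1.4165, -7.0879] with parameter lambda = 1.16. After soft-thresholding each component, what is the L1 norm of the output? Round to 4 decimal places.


Soft-thresholding with lambda = 1.16:
prox(-7.4236) = sign(-7.4236)*max(|-7.4236| - 1.16, 0) = -6.2636
prox(-3.8441) = sign(-3.8441)*max(|-3.8441| - 1.16, 0) = -2.6841
prox(-1.4165) = sign(-1.4165)*max(|-1.4165| - 1.16, 0) = -0.2565
prox(-7.0879) = sign(-7.0879)*max(|-7.0879| - 1.16, 0) = -5.9279
prox(x) = [-6.2636, -2.6841, -0.2565, -5.9279]
||prox(x)||_1 = 6.2636 + 2.6841 + 0.2565 + 5.9279 = 15.1321


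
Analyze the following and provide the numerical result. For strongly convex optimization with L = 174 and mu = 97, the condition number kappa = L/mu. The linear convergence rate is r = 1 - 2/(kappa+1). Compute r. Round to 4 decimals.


Step 1: Compute the condition number.
kappa = L/mu = 174/97 = 1.7938
Step 2: Compute the convergence rate.
r = 1 - 2/(kappa + 1) = 1 - 2*mu/(L + mu) = (L - mu)/(L + mu) = 77/271 = 0.2841


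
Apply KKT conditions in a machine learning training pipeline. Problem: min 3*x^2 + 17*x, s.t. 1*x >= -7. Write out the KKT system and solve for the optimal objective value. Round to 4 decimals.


Step 1: Try lambda = 0 (constraint inactive).
Stationarity: 2*3*x + 17 = 0
x* = -17/(2*3) = -17/6 = -2.8333 (rounded; the exact value -17/6 is used below)
Check constraint: 1*-2.8333 = -2.8333 >= -7 -- satisfied.
Step 2: Compute optimal value.
f(x*) = 3*(-17/6)^2 + 17*(-17/6) = -24.0833


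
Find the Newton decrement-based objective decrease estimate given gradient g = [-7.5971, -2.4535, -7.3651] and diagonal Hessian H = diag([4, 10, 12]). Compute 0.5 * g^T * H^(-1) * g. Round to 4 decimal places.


Step 1: H is diagonal, so H^(-1) * g = [-1.8993, -0.2454, -0.6138].
Step 2: g^T H^(-1) g = sum_i g_i^2 / H_ii
  = (-7.5971)^2/4 + (-2.4535)^2/10 + (-7.3651)^2/12
  = 14.429 + 0.602 + 4.5204 = 19.5513
Step 3: Objective decrease = 0.5 * g^T H^(-1) g = 9.7757


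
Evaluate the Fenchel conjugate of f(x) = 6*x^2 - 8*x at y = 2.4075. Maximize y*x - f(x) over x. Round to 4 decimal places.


f*(y) = sup_x {y*x - a*x^2 - b*x} = sup_x {(y-b)*x - a*x^2}
FOC: (y - b) - 2a*x = 0 => x* = (y - b)/(2a)
x* = (2.4075 + 8)/(2*6) = 0.8673
f*(2.4075) = (y-b)^2/(4a) = (2.4075 + 8)^2/(4*6)
= 108.3161/24 = 4.5132


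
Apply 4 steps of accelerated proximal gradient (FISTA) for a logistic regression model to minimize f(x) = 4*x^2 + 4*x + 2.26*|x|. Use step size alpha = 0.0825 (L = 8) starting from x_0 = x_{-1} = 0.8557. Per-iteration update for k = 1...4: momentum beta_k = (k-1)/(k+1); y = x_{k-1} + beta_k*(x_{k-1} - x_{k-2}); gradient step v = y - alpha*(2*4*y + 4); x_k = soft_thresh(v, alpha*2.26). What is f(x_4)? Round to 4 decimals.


FISTA on f(x) = 4*x^2 + 4*x + 2.26*|x|
L = 8, alpha = 0.0825
Iteration 1: beta = 0.0, y = 0.8557 + 0.0*(0.8557 - 0.8557) = 0.8557
  grad(y) = 10.8456, v = y - alpha*grad = -0.0391
  prox(v) = soft_thresh(-0.0391, 0.1865) = 0.0
Iteration 2: beta = 0.3333, y = 0.0 + 0.3333*(0.0 - 0.8557) = -0.2852
  grad(y) = 1.7181, v = y - alpha*grad = -0.427
  prox(v) = soft_thresh(-0.427, 0.1865) = -0.2405
Iteration 3: beta = 0.5, y = -0.2405 + 0.5*(-0.2405 - 0.0) = -0.3608
  grad(y) = 1.1136, v = y - alpha*grad = -0.4527
  prox(v) = soft_thresh(-0.4527, 0.1865) = -0.2662
Iteration 4: beta = 0.6, y = -0.2662 + 0.6*(-0.2662 + 0.2405) = -0.2816
  grad(y) = 1.7469, v = y - alpha*grad = -0.4258
  prox(v) = soft_thresh(-0.4258, 0.1865) = -0.2393
f(x_4) = 4*(-0.2393)^2 + 4*(-0.2393) + 2.26*|-0.2393| = -0.1873


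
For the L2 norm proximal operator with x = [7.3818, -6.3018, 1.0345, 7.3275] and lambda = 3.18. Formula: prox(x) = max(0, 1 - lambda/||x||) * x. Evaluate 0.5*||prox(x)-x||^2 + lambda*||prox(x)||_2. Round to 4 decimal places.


Step 1: Compute ||x||.
||x|| = 12.2052
Step 2: Compute scaling factor.
scale = max(0, 1 - 3.18/12.2052) = 0.7395
Step 3: prox(x) = [5.4585, -4.6599, 0.765, 5.4184]
||prox(x)|| = 9.0252
Step 4: Proximal objective.
0.5*||prox-x||^2 = 5.0562
lambda*||prox|| = 28.7001
Total = 33.7562


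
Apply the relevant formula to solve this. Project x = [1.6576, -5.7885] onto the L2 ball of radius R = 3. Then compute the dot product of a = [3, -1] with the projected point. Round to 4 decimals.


Step 1: Compute ||x|| (intermediates to 6 decimals).
||x|| = sqrt(1.6576^2 + (-5.7885)^2) = 6.02116
Step 2: Project.
Since ||x|| > R, scale = R/||x|| = 3/6.02116 = 0.498243, proj(x) = scale * x
proj(x) = [0.825888, -2.88408]
Step 3: Dot product.
a^T * proj(x) = 3*0.825888 - 1*(-2.88408) = 5.3617


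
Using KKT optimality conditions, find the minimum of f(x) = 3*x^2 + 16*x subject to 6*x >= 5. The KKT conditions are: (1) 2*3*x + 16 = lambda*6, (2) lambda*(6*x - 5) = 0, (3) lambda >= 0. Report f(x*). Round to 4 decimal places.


Step 1: Try lambda = 0 (constraint inactive).
x_unc = -16/(2*3) = -2.6667
Check: 6*-2.6667 = -16.0002 < 5 -- violated!
Step 2: Constraint must be active: 6*x = 5
x* = 5/6 = 0.8333 (rounded; the exact value 5/6 is used below)
lambda = (2*3*(5/6) + 16)/6 = 3.5
Step 3: Compute optimal value.
f(x*) = 3*(5/6)^2 + 16*(5/6) = 15.4167


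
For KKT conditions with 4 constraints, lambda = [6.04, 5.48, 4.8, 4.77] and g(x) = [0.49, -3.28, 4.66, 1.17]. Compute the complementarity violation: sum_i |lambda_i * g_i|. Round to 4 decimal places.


KKT complementary slackness check:
lambda_1 * g_1 = 6.04 * 0.49 = 2.9596
lambda_2 * g_2 = 5.48 * -3.28 = -17.9744
lambda_3 * g_3 = 4.8 * 4.66 = 22.368
lambda_4 * g_4 = 4.77 * 1.17 = 5.5809
Total violation = 2.9596 + 17.9744 + 22.368 + 5.5809 = 48.8829


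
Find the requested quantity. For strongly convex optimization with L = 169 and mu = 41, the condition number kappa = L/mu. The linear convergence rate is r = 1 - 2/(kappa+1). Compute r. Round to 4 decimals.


Step 1: Compute the condition number.
kappa = L/mu = 169/41 = 4.122
Step 2: Compute the convergence rate.
r = 1 - 2/(kappa + 1) = 1 - 2*mu/(L + mu) = (L - mu)/(L + mu) = 128/210 = 0.6095


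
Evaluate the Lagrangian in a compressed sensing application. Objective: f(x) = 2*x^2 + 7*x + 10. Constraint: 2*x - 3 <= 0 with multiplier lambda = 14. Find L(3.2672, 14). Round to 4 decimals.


Step 1: Evaluate f(x).
f(3.2672) = 2*3.2672^2 + 7*3.2672 + 10 = 54.2196
Step 2: Evaluate g(x).
g(3.2672) = 2*3.2672 - 3 = 3.5344
Step 3: Compute Lagrangian.
L = 54.2196 + 14*3.5344 = 103.7012


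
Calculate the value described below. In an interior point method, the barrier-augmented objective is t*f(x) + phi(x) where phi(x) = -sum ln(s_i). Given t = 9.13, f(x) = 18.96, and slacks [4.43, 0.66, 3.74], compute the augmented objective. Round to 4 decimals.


Step 1: Compute log-barrier.
ln values: [1.4884, -0.4155, 1.3191]
phi = -(1.4884 - 0.4155 + 1.3191) = -2.392
Step 2: Compute augmented objective.
t*f(x) = 9.13*18.96 = 173.1048
Total = 173.1048 - 2.392 = 170.7128


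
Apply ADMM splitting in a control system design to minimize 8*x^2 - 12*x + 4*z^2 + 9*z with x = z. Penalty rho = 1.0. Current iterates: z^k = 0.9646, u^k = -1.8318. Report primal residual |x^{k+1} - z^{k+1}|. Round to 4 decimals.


ADMM iteration with rho = 1.0, z^k = 0.9646, u^k = -1.8318
Step 1: x-update.
Minimize 8*x^2 - 12*x + (1.0/2)*(x - 0.9646 - 1.8318)^2
FOC: (2*8 + 1.0)*x = 12 + 1.0*(0.9646 + 1.8318)
x^{k+1} = 0.8704
Step 2: z-update.
Minimize 4*z^2 + 9*z + (1.0/2)*(0.8704 - z - 1.8318)^2
FOC: (2*4 + 1.0)*z = -9 + 1.0*(0.8704 - 1.8318)
z^{k+1} = -1.1068
Step 3: u-update.
u^{k+1} = -1.8318 + 0.8704 + 1.1068 = 0.1454
Step 4: Primal residual = |0.8704 + 1.1068| = 1.9772


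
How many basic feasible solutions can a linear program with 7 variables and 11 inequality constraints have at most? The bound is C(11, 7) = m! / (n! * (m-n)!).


Each vertex corresponds to some choice of n active constraints out of m, so the number of vertices is at most C(m, n) = m! / (n!(m-n)!).
m = 11, n = 7
Numerator: 11 * 10 * 9 * 8 * 7 * 6 * 5
Denominator: 7! = 5040
C(11, 7) = 330


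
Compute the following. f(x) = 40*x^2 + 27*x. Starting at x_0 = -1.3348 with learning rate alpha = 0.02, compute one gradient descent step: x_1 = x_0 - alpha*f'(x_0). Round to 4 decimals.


We compute the gradient at x_0 and apply the update.
f'(x) = 80*x + 27
f'(-1.3348) = 80*-1.3348 + 27 = -79.784
x_1 = -1.3348 - 0.02*-79.784 = 0.2609


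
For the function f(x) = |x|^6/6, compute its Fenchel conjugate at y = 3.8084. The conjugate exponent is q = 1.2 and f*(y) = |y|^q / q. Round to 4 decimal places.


The conjugate exponent q satisfies 1/p + 1/q = 1.
p = 6, so q = 6/(6 - 1) = 1.2
|y|^q = 3.8084^1.2 = 4.9761
f*(3.8084) = 4.9761 / 1.2 = 4.1468


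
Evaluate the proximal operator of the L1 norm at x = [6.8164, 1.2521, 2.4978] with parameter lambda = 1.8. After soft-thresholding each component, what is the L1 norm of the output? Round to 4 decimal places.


Soft-thresholding with lambda = 1.8:
prox(6.8164) = sign(6.8164)*max(|6.8164| - 1.8, 0) = 5.0164
prox(1.2521) = sign(1.2521)*max(|1.2521| - 1.8, 0) = 0.0
prox(2.4978) = sign(2.4978)*max(|2.4978| - 1.8, 0) = 0.6978
prox(x) = [5.0164, 0.0, 0.6978]
||prox(x)||_1 = 5.0164 + 0.0 + 0.6978 = 5.7142


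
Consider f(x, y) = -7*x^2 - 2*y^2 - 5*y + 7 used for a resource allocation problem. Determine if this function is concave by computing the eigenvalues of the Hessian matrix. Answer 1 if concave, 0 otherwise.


The Hessian of f(x,y) = -7*x^2 - 2*y^2 - 5*y + 7 is:
H = [[-14, 0], [0, -4]]
Trace = -14 - 4 = -18
Determinant = -14*-4 - (0)^2 = 56
Discriminant = (-18)^2 - 4*56 = 100.0
Eigenvalues: lambda_1 = -14.0, lambda_2 = -4.0
The function is concave.

1


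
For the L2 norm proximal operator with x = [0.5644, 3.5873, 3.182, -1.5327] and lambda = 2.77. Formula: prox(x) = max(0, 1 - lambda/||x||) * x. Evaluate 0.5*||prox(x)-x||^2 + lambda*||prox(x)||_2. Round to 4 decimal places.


Step 1: Compute ||x||.
||x|| = 5.0657
Step 2: Compute scaling factor.
scale = max(0, 1 - 2.77/5.0657) = 0.4532
Step 3: prox(x) = [0.2558, 1.6257, 1.442, -0.6946]
||prox(x)|| = 2.2957
Step 4: Proximal objective.
0.5*||prox-x||^2 = 3.8365
lambda*||prox|| = 6.3591
Total = 10.1956


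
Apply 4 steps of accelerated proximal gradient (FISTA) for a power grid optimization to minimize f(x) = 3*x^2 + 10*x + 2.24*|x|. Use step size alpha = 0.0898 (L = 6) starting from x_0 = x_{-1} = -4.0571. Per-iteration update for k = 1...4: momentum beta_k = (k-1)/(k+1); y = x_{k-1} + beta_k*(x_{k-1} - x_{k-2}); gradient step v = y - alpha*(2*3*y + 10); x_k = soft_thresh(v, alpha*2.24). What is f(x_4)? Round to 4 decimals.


FISTA on f(x) = 3*x^2 + 10*x + 2.24*|x|
L = 6, alpha = 0.0898
Iteration 1: beta = 0.0, y = -4.0571 + 0.0*(-4.0571 + 4.0571) = -4.0571
  grad(y) = -14.3426, v = y - alpha*grad = -2.7691
  prox(v) = soft_thresh(-2.7691, 0.2012) = -2.568
Iteration 2: beta = 0.3333, y = -2.568 + 0.3333*(-2.568 + 4.0571) = -2.0716
  grad(y) = -2.4297, v = y - alpha*grad = -1.8534
  prox(v) = soft_thresh(-1.8534, 0.2012) = -1.6523
Iteration 3: beta = 0.5, y = -1.6523 + 0.5*(-1.6523 + 2.568) = -1.1944
  grad(y) = 2.8335, v = y - alpha*grad = -1.4489
  prox(v) = soft_thresh(-1.4489, 0.2012) = -1.2477
Iteration 4: beta = 0.6, y = -1.2477 + 0.6*(-1.2477 + 1.6523) = -1.005
  grad(y) = 3.9701, v = y - alpha*grad = -1.3615
  prox(v) = soft_thresh(-1.3615, 0.2012) = -1.1603
f(x_4) = 3*(-1.1603)^2 + 10*(-1.1603) + 2.24*|-1.1603| = -4.9651


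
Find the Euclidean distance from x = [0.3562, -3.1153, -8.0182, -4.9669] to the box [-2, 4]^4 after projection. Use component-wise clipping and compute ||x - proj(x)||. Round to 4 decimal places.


Project each component onto [-2, 4].
clip(0.3562) = 0.3562, clip(-3.1153) = -2.0, clip(-8.0182) = -2.0, clip(-4.9669) = -2.0
Projection = [0.3562, -2.0, -2.0, -2.0]
Squared diffs: [0.0, 1.2439, 36.2187, 8.8025]
Distance = sqrt(46.2651) = 6.8018


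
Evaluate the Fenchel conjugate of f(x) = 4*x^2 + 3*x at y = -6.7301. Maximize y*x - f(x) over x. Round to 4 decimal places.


f*(y) = sup_x {y*x - a*x^2 - b*x} = sup_x {(y-b)*x - a*x^2}
FOC: (y - b) - 2a*x = 0 => x* = (y - b)/(2a)
x* = (-6.7301 - 3)/(2*4) = -1.2163
f*(-6.7301) = (y-b)^2/(4a) = (-6.7301 - 3)^2/(4*4)
= 94.6748/16 = 5.9172


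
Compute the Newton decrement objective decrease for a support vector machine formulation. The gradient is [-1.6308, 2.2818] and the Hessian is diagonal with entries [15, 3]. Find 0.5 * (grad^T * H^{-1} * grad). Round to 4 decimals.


Step 1: H is diagonal, so H^(-1) * g = [-0.1087, 0.7606].
Step 2: g^T H^(-1) g = sum_i g_i^2 / H_ii
  = (-1.6308)^2/15 + (2.2818)^2/3
  = 0.1773 + 1.7355 = 1.9128
Step 3: Objective decrease = 0.5 * g^T H^(-1) g = 0.9564


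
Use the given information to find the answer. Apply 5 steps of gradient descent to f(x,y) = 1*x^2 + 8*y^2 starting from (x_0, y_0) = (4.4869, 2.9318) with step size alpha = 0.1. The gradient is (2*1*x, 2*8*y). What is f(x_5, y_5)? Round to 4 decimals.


Gradient descent on f(x,y) = 1*x^2 + 8*y^2.
Starting point: (4.4869, 2.9318), alpha = 0.1
Step 1: grad_x = 2*1*4.4869 = 8.9738, grad_y = 2*8*2.9318 = 46.9088
  x_1 = 4.4869 - 0.1*8.9738 = 3.5895
  y_1 = 2.9318 - 0.1*46.9088 = -1.7591
Step 2: grad_x = 2*1*3.5895 = 7.179, grad_y = 2*8*-1.7591 = -28.1453
  x_2 = 3.5895 - 0.1*7.179 = 2.8716
  y_2 = -1.7591 - 0.1*-28.1453 = 1.0554
Step 3: grad_x = 2*1*2.8716 = 5.7432, grad_y = 2*8*1.0554 = 16.8872
  x_3 = 2.8716 - 0.1*5.7432 = 2.2973
  y_3 = 1.0554 - 0.1*16.8872 = -0.6333
Step 4: grad_x = 2*1*2.2973 = 4.5946, grad_y = 2*8*-0.6333 = -10.1323
  x_4 = 2.2973 - 0.1*4.5946 = 1.8378
  y_4 = -0.6333 - 0.1*-10.1323 = 0.38
Step 5: grad_x = 2*1*1.8378 = 3.6757, grad_y = 2*8*0.38 = 6.0794
  x_5 = 1.8378 - 0.1*3.6757 = 1.4703
  y_5 = 0.38 - 0.1*6.0794 = -0.228
f(1.4703, -0.228) = 1*1.4703^2 + 8*(-0.228)^2 = 2.5775


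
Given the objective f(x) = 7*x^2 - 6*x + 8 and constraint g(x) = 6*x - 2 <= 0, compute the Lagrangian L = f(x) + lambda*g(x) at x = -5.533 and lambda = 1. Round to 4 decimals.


Step 1: Evaluate f(x).
f(-5.533) = 7*(-5.533)^2 - 6*(-5.533) + 8 = 255.4966
Step 2: Evaluate g(x).
g(-5.533) = 6*-5.533 - 2 = -35.198
Step 3: Compute Lagrangian.
L = 255.4966 + 1*-35.198 = 220.2986


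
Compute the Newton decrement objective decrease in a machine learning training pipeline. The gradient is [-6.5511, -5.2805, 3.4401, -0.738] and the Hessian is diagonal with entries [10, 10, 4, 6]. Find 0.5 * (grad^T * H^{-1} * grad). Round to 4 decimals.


Step 1: H is diagonal, so H^(-1) * g = [-0.6551, -0.5281, 0.86, -0.123].
Step 2: g^T H^(-1) g = sum_i g_i^2 / H_ii
  = (-6.5511)^2/10 + (-5.2805)^2/10 + (3.4401)^2/4 + (-0.738)^2/6
  = 4.2917 + 2.7884 + 2.9586 + 0.0908 = 10.1294
Step 3: Objective decrease = 0.5 * g^T H^(-1) g = 5.0647


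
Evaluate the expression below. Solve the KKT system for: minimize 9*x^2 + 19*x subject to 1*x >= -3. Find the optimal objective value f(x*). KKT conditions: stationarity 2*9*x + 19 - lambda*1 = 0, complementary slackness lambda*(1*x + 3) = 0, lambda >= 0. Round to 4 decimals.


Step 1: Try lambda = 0 (constraint inactive).
Stationarity: 2*9*x + 19 = 0
x* = -19/(2*9) = -19/18 = -1.0556 (rounded; the exact value -19/18 is used below)
Check constraint: 1*-1.0556 = -1.0556 >= -3 -- satisfied.
Step 2: Compute optimal value.
f(x*) = 9*(-19/18)^2 + 19*(-19/18) = -10.0278


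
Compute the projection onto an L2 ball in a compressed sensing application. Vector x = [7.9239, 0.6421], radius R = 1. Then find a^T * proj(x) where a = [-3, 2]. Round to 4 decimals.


Step 1: Compute ||x|| (intermediates to 6 decimals).
||x|| = sqrt(7.9239^2 + 0.6421^2) = 7.949873
Step 2: Project.
Since ||x|| > R, scale = R/||x|| = 1/7.949873 = 0.125788, proj(x) = scale * x
proj(x) = [0.996732, 0.080768]
Step 3: Dot product.
a^T * proj(x) = -3*0.996732 + 2*0.080768 = -2.8287


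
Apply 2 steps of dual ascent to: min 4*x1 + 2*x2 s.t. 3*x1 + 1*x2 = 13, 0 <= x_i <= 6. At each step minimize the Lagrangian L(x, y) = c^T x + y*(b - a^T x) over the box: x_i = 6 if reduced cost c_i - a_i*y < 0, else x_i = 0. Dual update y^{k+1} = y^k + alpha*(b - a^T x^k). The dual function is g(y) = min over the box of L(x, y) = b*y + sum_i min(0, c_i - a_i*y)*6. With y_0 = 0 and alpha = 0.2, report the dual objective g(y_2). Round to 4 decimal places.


Dual ascent for LP: min 4*x1 + 2*x2, 3*x1 + 1*x2 = 13, 0 <= x_i <= 6
Step 1: y^k = 0.0, reduced costs: (4.0, 2.0)
  x^k = (0.0, 0.0), subgradient = b - a^T x = 13.0
  y^{k+1} = 0.0 + 0.2*13.0 = 2.6
Step 2: y^k = 2.6, reduced costs: (-3.8, -0.6)
  x^k = (6.0, 6.0), subgradient = b - a^T x = -11.0
  y^{k+1} = 2.6 + 0.2*-11.0 = 0.4
Dual objective at y_2 = 0.4: reduced costs (2.8, 1.6), box minimizer x = (0.0, 0.0)
g(y_2) = b*y + (c1 - a1*y)*x1 + (c2 - a2*y)*x2 = 13*0.4 + 2.8*0.0 + 1.6*0.0 = 5.2 + 0.0 + 0.0 = 5.2


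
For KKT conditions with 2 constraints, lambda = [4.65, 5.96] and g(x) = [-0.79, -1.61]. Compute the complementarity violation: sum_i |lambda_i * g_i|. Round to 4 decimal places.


KKT complementary slackness check:
lambda_1 * g_1 = 4.65 * -0.79 = -3.6735
lambda_2 * g_2 = 5.96 * -1.61 = -9.5956
Total violation = 3.6735 + 9.5956 = 13.2691


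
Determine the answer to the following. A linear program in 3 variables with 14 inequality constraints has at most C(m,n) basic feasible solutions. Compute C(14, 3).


Each vertex corresponds to some choice of n active constraints out of m, so the number of vertices is at most C(m, n) = m! / (n!(m-n)!).
m = 14, n = 3
Numerator: 14 * 13 * 12
Denominator: 3! = 6
C(14, 3) = 364


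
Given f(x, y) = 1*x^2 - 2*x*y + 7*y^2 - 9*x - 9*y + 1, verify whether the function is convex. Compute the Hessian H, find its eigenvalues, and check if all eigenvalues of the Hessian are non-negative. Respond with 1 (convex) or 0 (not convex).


The Hessian of f(x,y) = 1*x^2 - 2*x*y + 7*y^2 - 9*x - 9*y + 1 is:
H = [[2, -2], [-2, 14]]
Trace = 2 + 14 = 16
Determinant = 2*14 - (-2)^2 = 24
Discriminant = (16)^2 - 4*24 = 160.0
Eigenvalues: lambda_1 = 1.6754, lambda_2 = 14.3246
The function is convex.

1


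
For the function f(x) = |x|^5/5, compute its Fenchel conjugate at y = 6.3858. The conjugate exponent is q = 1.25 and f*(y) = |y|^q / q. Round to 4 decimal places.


The conjugate exponent q satisfies 1/p + 1/q = 1.
p = 5, so q = 5/(5 - 1) = 1.25
|y|^q = 6.3858^1.25 = 10.1512
f*(6.3858) = 10.1512 / 1.25 = 8.121


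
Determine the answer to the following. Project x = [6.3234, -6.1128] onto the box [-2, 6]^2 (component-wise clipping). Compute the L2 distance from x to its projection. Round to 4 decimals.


Project each component onto [-2, 6].
clip(6.3234) = 6.0, clip(-6.1128) = -2.0
Projection = [6.0, -2.0]
Squared diffs: [0.1046, 16.9151]
Distance = sqrt(17.0197) = 4.1255


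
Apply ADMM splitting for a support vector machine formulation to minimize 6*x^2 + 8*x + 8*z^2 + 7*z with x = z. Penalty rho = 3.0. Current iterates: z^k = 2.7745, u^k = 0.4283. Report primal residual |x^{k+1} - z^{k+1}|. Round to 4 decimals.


ADMM iteration with rho = 3.0, z^k = 2.7745, u^k = 0.4283
Step 1: x-update.
Minimize 6*x^2 + 8*x + (3.0/2)*(x - 2.7745 + 0.4283)^2
FOC: (2*6 + 3.0)*x = -8 + 3.0*(2.7745 - 0.4283)
x^{k+1} = -0.0641
Step 2: z-update.
Minimize 8*z^2 + 7*z + (3.0/2)*(-0.0641 - z + 0.4283)^2
FOC: (2*8 + 3.0)*z = -7 + 3.0*(-0.0641 + 0.4283)
z^{k+1} = -0.3109
Step 3: u-update.
u^{k+1} = 0.4283 - 0.0641 + 0.3109 = 0.6751
Step 4: Primal residual = |-0.0641 + 0.3109| = 0.2468


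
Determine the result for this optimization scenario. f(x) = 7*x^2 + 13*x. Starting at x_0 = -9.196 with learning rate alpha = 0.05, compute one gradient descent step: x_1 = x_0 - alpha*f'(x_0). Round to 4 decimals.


We compute the gradient at x_0 and apply the update.
f'(x) = 14*x + 13
f'(-9.196) = 14*-9.196 + 13 = -115.744
x_1 = -9.196 - 0.05*-115.744 = -3.4088


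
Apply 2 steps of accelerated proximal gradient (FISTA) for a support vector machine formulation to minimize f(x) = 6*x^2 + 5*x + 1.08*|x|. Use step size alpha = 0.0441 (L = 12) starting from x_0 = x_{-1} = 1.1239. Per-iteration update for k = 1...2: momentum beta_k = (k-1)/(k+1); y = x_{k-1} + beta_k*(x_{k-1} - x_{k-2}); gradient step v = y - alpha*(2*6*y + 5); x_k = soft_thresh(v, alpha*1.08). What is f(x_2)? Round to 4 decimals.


FISTA on f(x) = 6*x^2 + 5*x + 1.08*|x|
L = 12, alpha = 0.0441
Iteration 1: beta = 0.0, y = 1.1239 + 0.0*(1.1239 - 1.1239) = 1.1239
  grad(y) = 18.4868, v = y - alpha*grad = 0.3086
  prox(v) = soft_thresh(0.3086, 0.0476) = 0.261
Iteration 2: beta = 0.3333, y = 0.261 + 0.3333*(0.261 - 1.1239) = -0.0266
  grad(y) = 4.6805, v = y - alpha*grad = -0.233
  prox(v) = soft_thresh(-0.233, 0.0476) = -0.1854
f(x_2) = 6*(-0.1854)^2 + 5*(-0.1854) + 1.08*|-0.1854| = -0.5205


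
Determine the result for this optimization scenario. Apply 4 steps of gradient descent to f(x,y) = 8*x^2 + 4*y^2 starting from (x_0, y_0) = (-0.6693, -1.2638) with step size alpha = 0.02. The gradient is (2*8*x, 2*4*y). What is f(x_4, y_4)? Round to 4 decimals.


Gradient descent on f(x,y) = 8*x^2 + 4*y^2.
Starting point: (-0.6693, -1.2638), alpha = 0.02
Step 1: grad_x = 2*8*-0.6693 = -10.7088, grad_y = 2*4*-1.2638 = -10.1104
  x_1 = -0.6693 - 0.02*-10.7088 = -0.4551
  y_1 = -1.2638 - 0.02*-10.1104 = -1.0616
Step 2: grad_x = 2*8*-0.4551 = -7.282, grad_y = 2*4*-1.0616 = -8.4927
  x_2 = -0.4551 - 0.02*-7.282 = -0.3095
  y_2 = -1.0616 - 0.02*-8.4927 = -0.8917
Step 3: grad_x = 2*8*-0.3095 = -4.9517, grad_y = 2*4*-0.8917 = -7.1339
  x_3 = -0.3095 - 0.02*-4.9517 = -0.2104
  y_3 = -0.8917 - 0.02*-7.1339 = -0.7491
Step 4: grad_x = 2*8*-0.2104 = -3.3672, grad_y = 2*4*-0.7491 = -5.9925
  x_4 = -0.2104 - 0.02*-3.3672 = -0.1431
  y_4 = -0.7491 - 0.02*-5.9925 = -0.6292
f(-0.1431, -0.6292) = 8*(-0.1431)^2 + 4*(-0.6292)^2 = 1.7475


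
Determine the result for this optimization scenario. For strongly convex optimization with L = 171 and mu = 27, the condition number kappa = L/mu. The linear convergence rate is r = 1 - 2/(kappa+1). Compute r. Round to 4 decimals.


Step 1: Compute the condition number.
kappa = L/mu = 171/27 = 6.3333
Step 2: Compute the convergence rate.
r = 1 - 2/(kappa + 1) = 1 - 2*mu/(L + mu) = (L - mu)/(L + mu) = 144/198 = 0.7273


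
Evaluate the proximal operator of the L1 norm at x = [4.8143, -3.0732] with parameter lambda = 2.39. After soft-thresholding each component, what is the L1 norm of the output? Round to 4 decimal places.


Soft-thresholding with lambda = 2.39:
prox(4.8143) = sign(4.8143)*max(|4.8143| - 2.39, 0) = 2.4243
prox(-3.0732) = sign(-3.0732)*max(|-3.0732| - 2.39, 0) = -0.6832
prox(x) = [2.4243, -0.6832]
||prox(x)||_1 = 2.4243 + 0.6832 = 3.1075


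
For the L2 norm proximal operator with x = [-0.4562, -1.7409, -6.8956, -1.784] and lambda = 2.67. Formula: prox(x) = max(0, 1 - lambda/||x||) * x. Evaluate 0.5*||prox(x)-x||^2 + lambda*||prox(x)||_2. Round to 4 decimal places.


Step 1: Compute ||x||.
||x|| = 7.3465
Step 2: Compute scaling factor.
scale = max(0, 1 - 2.67/7.3465) = 0.6366
Step 3: prox(x) = [-0.2904, -1.1082, -4.3895, -1.1356]
||prox(x)|| = 4.6765
Step 4: Proximal objective.
0.5*||prox-x||^2 = 3.5645
lambda*||prox|| = 12.4863
Total = 16.0507


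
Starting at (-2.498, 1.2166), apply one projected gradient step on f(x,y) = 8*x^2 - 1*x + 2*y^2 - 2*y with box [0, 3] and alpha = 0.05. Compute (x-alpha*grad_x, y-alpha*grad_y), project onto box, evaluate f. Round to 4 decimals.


Step 1: Compute gradient at (-2.498, 1.2166).
grad_x = 2*8*-2.498 - 1 = -40.968
grad_y = 2*2*1.2166 - 2 = 2.8664
Step 2: Gradient step.
x_raw = -2.498 - 0.05*-40.968 = -0.4496
y_raw = 1.2166 - 0.05*2.8664 = 1.0733
Step 3: Project onto [0, 3].
x_proj = clip(-0.4496) = 0.0
y_proj = clip(1.0733) = 1.0733
Step 4: Evaluate f.
f(0.0, 1.0733) = 0.1573


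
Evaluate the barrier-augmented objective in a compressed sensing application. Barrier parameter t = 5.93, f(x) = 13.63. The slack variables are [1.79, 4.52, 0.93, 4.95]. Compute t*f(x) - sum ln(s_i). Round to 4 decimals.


Step 1: Compute log-barrier.
ln values: [0.5822, 1.5085, -0.0726, 1.5994]
phi = -(0.5822 + 1.5085 - 0.0726 + 1.5994) = -3.6175
Step 2: Compute augmented objective.
t*f(x) = 5.93*13.63 = 80.8259
Total = 80.8259 - 3.6175 = 77.2084


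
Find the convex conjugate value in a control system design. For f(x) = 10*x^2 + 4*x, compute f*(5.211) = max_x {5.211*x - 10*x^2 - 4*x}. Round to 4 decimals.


f*(y) = sup_x {y*x - a*x^2 - b*x} = sup_x {(y-b)*x - a*x^2}
FOC: (y - b) - 2a*x = 0 => x* = (y - b)/(2a)
x* = (5.211 - 4)/(2*10) = 0.0606
f*(5.211) = (y-b)^2/(4a) = (5.211 - 4)^2/(4*10)
= 1.4665/40 = 0.0367


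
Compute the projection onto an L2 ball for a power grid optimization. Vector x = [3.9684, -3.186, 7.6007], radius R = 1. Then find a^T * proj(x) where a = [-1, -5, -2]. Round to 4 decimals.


Step 1: Compute ||x|| (intermediates to 6 decimals).
||x|| = sqrt(3.9684^2 + (-3.186)^2 + 7.6007^2) = 9.1471
Step 2: Project.
Since ||x|| > R, scale = R/||x|| = 1/9.1471 = 0.109324, proj(x) = scale * x
proj(x) = [0.433841, -0.348306, 0.830939]
Step 3: Dot product.
a^T * proj(x) = -1*0.433841 - 5*(-0.348306) - 2*0.830939 = -0.3542


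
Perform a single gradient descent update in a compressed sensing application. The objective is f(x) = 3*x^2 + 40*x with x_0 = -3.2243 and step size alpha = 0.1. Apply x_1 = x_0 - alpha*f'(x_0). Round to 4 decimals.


We compute the gradient at x_0 and apply the update.
f'(x) = 6*x + 40
f'(-3.2243) = 6*-3.2243 + 40 = 20.6542
x_1 = -3.2243 - 0.1*20.6542 = -5.2897


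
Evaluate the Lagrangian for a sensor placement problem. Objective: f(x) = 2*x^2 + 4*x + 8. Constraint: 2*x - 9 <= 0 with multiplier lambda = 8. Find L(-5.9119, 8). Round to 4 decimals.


Step 1: Evaluate f(x).
f(-5.9119) = 2*(-5.9119)^2 + 4*(-5.9119) + 8 = 54.2535
Step 2: Evaluate g(x).
g(-5.9119) = 2*-5.9119 - 9 = -20.8238
Step 3: Compute Lagrangian.
L = 54.2535 + 8*-20.8238 = -112.3369


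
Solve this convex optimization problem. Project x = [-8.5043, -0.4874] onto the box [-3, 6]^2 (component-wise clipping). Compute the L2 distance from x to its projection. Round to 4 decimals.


Project each component onto [-3, 6].
clip(-8.5043) = -3.0, clip(-0.4874) = -0.4874
Projection = [-3.0, -0.4874]
Squared diffs: [30.2973, 0.0]
Distance = sqrt(30.2973) = 5.5043


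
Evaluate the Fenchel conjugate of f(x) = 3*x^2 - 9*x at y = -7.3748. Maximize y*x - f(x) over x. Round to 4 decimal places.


f*(y) = sup_x {y*x - a*x^2 - b*x} = sup_x {(y-b)*x - a*x^2}
FOC: (y - b) - 2a*x = 0 => x* = (y - b)/(2a)
x* = (-7.3748 + 9)/(2*3) = 0.2709
f*(-7.3748) = (y-b)^2/(4a) = (-7.3748 + 9)^2/(4*3)
= 2.6413/12 = 0.2201


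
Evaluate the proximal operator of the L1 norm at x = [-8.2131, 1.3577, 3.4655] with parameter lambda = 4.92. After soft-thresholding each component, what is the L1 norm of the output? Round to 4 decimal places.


Soft-thresholding with lambda = 4.92:
prox(-8.2131) = sign(-8.2131)*max(|-8.2131| - 4.92, 0) = -3.2931
prox(1.3577) = sign(1.3577)*max(|1.3577| - 4.92, 0) = 0.0
prox(3.4655) = sign(3.4655)*max(|3.4655| - 4.92, 0) = 0.0
prox(x) = [-3.2931, 0.0, 0.0]
||prox(x)||_1 = 3.2931 + 0.0 + 0.0 = 3.2931


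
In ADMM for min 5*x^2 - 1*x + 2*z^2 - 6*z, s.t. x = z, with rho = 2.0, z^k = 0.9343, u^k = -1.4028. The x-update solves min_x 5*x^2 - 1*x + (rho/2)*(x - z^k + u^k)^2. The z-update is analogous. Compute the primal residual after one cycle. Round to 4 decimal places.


ADMM iteration with rho = 2.0, z^k = 0.9343, u^k = -1.4028
Step 1: x-update.
Minimize 5*x^2 - 1*x + (2.0/2)*(x - 0.9343 - 1.4028)^2
FOC: (2*5 + 2.0)*x = 1 + 2.0*(0.9343 + 1.4028)
x^{k+1} = 0.4729
Step 2: z-update.
Minimize 2*z^2 - 6*z + (2.0/2)*(0.4729 - z - 1.4028)^2
FOC: (2*2 + 2.0)*z = 6 + 2.0*(0.4729 - 1.4028)
z^{k+1} = 0.69
Step 3: u-update.
u^{k+1} = -1.4028 + 0.4729 - 0.69 = -1.62
Step 4: Primal residual = |0.4729 - 0.69| = 0.2172


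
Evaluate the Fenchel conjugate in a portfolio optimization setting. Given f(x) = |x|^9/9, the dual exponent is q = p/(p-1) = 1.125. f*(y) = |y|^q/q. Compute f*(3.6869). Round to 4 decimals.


The conjugate exponent q satisfies 1/p + 1/q = 1.
p = 9, so q = 9/(9 - 1) = 1.125
|y|^q = 3.6869^1.125 = 4.34
f*(3.6869) = 4.34 / 1.125 = 3.8578


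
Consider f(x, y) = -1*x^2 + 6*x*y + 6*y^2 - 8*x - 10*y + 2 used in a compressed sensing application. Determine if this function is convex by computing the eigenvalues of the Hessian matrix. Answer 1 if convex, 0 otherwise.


The Hessian of f(x,y) = -1*x^2 + 6*x*y + 6*y^2 - 8*x - 10*y + 2 is:
H = [[-2, 6], [6, 12]]
Trace = -2 + 12 = 10
Determinant = -2*12 - (6)^2 = -60
Discriminant = (10)^2 - 4*-60 = 340.0
Eigenvalues: lambda_1 = -4.2195, lambda_2 = 14.2195
The function is not convex.

0


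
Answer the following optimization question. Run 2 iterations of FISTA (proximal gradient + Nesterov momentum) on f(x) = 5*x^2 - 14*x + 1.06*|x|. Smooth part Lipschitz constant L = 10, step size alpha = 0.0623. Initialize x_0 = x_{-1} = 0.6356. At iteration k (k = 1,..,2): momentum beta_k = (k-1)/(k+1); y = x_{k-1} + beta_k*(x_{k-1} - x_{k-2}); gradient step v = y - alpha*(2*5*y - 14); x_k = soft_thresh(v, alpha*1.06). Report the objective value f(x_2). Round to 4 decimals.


FISTA on f(x) = 5*x^2 - 14*x + 1.06*|x|
L = 10, alpha = 0.0623
Iteration 1: beta = 0.0, y = 0.6356 + 0.0*(0.6356 - 0.6356) = 0.6356
  grad(y) = -7.644, v = y - alpha*grad = 1.1118
  prox(v) = soft_thresh(1.1118, 0.066) = 1.0458
Iteration 2: beta = 0.3333, y = 1.0458 + 0.3333*(1.0458 - 0.6356) = 1.1825
  grad(y) = -2.1749, v = y - alpha*grad = 1.318
  prox(v) = soft_thresh(1.318, 0.066) = 1.252
f(x_2) = 5*1.252^2 - 14*1.252 + 1.06*|1.252| = -8.3633


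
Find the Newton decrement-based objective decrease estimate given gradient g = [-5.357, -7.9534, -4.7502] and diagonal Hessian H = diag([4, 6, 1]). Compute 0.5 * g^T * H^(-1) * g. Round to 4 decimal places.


Step 1: H is diagonal, so H^(-1) * g = [-1.3393, -1.3256, -4.7502].
Step 2: g^T H^(-1) g = sum_i g_i^2 / H_ii
  = (-5.357)^2/4 + (-7.9534)^2/6 + (-4.7502)^2/1
  = 7.1744 + 10.5428 + 22.5644 = 40.2815
Step 3: Objective decrease = 0.5 * g^T H^(-1) g = 20.1408


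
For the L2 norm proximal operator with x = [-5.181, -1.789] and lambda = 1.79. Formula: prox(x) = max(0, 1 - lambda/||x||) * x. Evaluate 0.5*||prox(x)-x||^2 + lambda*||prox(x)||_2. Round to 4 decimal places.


Step 1: Compute ||x||.
||x|| = 5.4812
Step 2: Compute scaling factor.
scale = max(0, 1 - 1.79/5.4812) = 0.6734
Step 3: prox(x) = [-3.489, -1.2048]
||prox(x)|| = 3.6912
Step 4: Proximal objective.
0.5*||prox-x||^2 = 1.6021
lambda*||prox|| = 6.6072
Total = 8.2093


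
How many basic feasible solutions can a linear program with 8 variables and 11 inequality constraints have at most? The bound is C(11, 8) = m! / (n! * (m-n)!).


Each vertex corresponds to some choice of n active constraints out of m, so the number of vertices is at most C(m, n) = m! / (n!(m-n)!).
m = 11, n = 8
Numerator: 11 * 10 * 9 * 8 * 7 * 6 * 5 * 4
Denominator: 8! = 40320
C(11, 8) = 165


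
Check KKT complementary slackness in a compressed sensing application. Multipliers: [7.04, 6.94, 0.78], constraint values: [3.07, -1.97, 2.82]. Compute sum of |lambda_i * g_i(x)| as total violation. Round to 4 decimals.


KKT complementary slackness check:
lambda_1 * g_1 = 7.04 * 3.07 = 21.6128
lambda_2 * g_2 = 6.94 * -1.97 = -13.6718
lambda_3 * g_3 = 0.78 * 2.82 = 2.1996
Total violation = 21.6128 + 13.6718 + 2.1996 = 37.4842


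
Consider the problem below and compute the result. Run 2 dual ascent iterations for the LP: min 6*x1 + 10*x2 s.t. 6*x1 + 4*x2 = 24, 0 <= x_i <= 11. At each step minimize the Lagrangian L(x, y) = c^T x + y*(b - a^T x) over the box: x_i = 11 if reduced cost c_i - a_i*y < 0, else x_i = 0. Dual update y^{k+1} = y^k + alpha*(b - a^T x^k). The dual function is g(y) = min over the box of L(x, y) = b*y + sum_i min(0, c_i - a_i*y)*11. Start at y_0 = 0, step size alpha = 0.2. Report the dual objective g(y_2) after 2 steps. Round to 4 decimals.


Dual ascent for LP: min 6*x1 + 10*x2, 6*x1 + 4*x2 = 24, 0 <= x_i <= 11
Step 1: y^k = 0.0, reduced costs: (6.0, 10.0)
  x^k = (0.0, 0.0), subgradient = b - a^T x = 24.0
  y^{k+1} = 0.0 + 0.2*24.0 = 4.8
Step 2: y^k = 4.8, reduced costs: (-22.8, -9.2)
  x^k = (11.0, 11.0), subgradient = b - a^T x = -86.0
  y^{k+1} = 4.8 + 0.2*-86.0 = -12.4
Dual objective at y_2 = -12.4: reduced costs (80.4, 59.6), box minimizer x = (0.0, 0.0)
g(y_2) = b*y + (c1 - a1*y)*x1 + (c2 - a2*y)*x2 = 24*(-12.4) + 80.4*0.0 + 59.6*0.0 = -297.6 + 0.0 + 0.0 = -297.6


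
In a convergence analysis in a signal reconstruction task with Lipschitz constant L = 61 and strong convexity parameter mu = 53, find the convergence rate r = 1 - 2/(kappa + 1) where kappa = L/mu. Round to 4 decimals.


Step 1: Compute the condition number.
kappa = L/mu = 61/53 = 1.1509
Step 2: Compute the convergence rate.
r = 1 - 2/(kappa + 1) = 1 - 2*mu/(L + mu) = (L - mu)/(L + mu) = 8/114 = 0.0702
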